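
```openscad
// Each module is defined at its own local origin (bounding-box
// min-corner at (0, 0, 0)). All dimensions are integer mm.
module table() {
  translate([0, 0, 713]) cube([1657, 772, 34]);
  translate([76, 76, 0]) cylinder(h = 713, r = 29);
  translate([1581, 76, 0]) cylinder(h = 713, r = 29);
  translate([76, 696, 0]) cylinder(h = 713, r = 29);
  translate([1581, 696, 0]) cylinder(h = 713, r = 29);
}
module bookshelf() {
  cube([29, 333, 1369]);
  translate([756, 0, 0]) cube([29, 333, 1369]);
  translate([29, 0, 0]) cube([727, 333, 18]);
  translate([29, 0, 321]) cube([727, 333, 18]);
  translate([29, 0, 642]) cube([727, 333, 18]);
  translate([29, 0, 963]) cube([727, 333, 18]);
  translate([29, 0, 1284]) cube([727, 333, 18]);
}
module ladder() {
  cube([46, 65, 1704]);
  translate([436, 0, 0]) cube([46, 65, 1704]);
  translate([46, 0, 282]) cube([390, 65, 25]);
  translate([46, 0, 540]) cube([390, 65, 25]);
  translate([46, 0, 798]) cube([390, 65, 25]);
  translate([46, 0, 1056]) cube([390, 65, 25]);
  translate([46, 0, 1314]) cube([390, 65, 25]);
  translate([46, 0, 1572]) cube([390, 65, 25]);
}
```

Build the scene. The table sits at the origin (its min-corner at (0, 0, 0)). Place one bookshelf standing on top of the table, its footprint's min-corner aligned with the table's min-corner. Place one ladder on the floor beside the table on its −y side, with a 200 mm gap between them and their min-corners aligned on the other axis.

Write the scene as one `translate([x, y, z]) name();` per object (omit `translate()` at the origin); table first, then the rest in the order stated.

table();
translate([0, 0, 747]) bookshelf();
translate([0, -265, 0]) ladder();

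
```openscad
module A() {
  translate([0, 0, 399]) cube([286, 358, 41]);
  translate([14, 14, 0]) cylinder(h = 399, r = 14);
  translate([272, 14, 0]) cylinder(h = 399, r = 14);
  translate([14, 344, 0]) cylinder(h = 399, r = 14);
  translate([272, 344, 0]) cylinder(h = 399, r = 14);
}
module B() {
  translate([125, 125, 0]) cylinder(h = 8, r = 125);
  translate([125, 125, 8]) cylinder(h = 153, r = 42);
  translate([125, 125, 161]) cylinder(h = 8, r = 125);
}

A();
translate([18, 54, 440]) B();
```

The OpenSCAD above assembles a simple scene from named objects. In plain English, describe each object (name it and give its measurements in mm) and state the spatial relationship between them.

A is a four-legged stool. The seat is a 286×358×41 mm slab whose top surface is at z = 440 mm; four round legs, each 28 mm in diameter, run from the floor (z = 0) to the underside of the seat, each leg's axis is inset half a diameter from the nearest pair of seat edges (so the leg's bounding box is flush with the corner).

B is a spool: two coaxial disc flanges of radius 125 mm and thickness 8 mm, joined by a core cylinder of radius 42 mm and height 153 mm. The lower flange rests on z = 0 and the three cylinders share a vertical axis.

The spool is on top of the stool, centred.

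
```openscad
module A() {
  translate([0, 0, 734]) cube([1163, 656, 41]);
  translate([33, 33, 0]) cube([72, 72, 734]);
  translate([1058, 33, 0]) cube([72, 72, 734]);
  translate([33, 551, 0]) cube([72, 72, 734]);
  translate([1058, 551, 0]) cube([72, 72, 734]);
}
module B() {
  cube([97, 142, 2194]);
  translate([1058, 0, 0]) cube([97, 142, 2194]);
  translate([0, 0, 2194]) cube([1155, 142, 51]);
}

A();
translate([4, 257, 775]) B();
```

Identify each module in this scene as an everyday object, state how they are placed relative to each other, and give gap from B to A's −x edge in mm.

The door frame's min-x is at 4; the table's min-x is 0; gap = 4 mm.

A is a table. B is a door frame. The door frame is on top of the table, centred. The gap from the door frame to the table's −x edge is 4 mm.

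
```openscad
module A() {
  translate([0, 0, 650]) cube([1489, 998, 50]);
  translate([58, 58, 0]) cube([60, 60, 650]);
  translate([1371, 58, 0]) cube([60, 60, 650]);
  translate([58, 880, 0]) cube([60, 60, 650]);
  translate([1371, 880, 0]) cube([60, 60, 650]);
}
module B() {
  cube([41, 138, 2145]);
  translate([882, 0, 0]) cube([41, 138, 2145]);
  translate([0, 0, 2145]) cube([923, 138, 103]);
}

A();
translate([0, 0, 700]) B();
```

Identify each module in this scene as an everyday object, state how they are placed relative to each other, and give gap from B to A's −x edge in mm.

The door frame's min-x is at 0; the table's min-x is 0; gap = 0 mm.

A is a table. B is a door frame. The door frame is on top of the table. The gap from the door frame to the table's −x edge is 0 mm.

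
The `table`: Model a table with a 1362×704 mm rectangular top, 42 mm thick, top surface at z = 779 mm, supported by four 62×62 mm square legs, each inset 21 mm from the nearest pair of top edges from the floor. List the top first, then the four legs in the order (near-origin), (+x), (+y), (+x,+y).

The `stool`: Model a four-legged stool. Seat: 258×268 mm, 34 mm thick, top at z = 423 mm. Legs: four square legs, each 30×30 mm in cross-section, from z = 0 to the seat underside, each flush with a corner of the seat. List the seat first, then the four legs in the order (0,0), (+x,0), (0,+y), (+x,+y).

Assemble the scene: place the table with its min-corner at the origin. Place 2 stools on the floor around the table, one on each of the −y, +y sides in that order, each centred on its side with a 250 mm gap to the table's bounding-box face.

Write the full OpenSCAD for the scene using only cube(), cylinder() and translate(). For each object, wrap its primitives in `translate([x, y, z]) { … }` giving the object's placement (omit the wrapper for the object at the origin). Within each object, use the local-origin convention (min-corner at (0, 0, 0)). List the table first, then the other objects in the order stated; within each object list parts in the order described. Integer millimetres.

translate([0, 0, 737]) cube([1362, 704, 42]);
translate([21, 21, 0]) cube([62, 62, 737]);
translate([1279, 21, 0]) cube([62, 62, 737]);
translate([21, 621, 0]) cube([62, 62, 737]);
translate([1279, 621, 0]) cube([62, 62, 737]);
translate([552, -518, 0]) {
  translate([0, 0, 389]) cube([258, 268, 34]);
  cube([30, 30, 389]);
  translate([228, 0, 0]) cube([30, 30, 389]);
  translate([0, 238, 0]) cube([30, 30, 389]);
  translate([228, 238, 0]) cube([30, 30, 389]);
}
translate([552, 954, 0]) {
  translate([0, 0, 389]) cube([258, 268, 34]);
  cube([30, 30, 389]);
  translate([228, 0, 0]) cube([30, 30, 389]);
  translate([0, 238, 0]) cube([30, 30, 389]);
  translate([228, 238, 0]) cube([30, 30, 389]);
}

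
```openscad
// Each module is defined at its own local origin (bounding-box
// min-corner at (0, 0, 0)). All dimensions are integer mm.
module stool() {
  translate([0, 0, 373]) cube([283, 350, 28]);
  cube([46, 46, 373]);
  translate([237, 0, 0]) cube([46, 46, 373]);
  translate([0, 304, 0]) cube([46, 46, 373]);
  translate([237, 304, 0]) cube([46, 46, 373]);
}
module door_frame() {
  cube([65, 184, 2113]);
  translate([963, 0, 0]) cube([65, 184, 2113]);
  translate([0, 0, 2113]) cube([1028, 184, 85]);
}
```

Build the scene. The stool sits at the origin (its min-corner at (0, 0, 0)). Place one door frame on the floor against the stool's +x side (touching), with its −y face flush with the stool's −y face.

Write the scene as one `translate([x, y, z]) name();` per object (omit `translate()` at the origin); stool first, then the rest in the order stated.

stool();
translate([283, 0, 0]) door_frame();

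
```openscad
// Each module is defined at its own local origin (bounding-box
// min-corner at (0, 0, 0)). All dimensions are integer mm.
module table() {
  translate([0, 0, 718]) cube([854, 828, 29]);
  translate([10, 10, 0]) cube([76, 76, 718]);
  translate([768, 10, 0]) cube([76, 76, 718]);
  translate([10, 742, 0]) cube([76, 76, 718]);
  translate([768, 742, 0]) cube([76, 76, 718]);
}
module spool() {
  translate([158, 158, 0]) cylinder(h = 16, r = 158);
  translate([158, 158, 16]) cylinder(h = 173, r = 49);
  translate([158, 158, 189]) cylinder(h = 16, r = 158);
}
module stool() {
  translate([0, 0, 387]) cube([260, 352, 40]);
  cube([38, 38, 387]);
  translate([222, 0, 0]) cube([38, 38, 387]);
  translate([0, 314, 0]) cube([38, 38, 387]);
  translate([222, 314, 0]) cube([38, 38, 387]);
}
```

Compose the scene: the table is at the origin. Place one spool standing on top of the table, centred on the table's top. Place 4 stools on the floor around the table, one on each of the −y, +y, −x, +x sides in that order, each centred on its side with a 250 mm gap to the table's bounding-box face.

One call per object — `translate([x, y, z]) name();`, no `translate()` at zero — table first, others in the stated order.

table();
translate([269, 256, 747]) spool();
translate([297, -602, 0]) stool();
translate([297, 1078, 0]) stool();
translate([-510, 238, 0]) stool();
translate([1104, 238, 0]) stool();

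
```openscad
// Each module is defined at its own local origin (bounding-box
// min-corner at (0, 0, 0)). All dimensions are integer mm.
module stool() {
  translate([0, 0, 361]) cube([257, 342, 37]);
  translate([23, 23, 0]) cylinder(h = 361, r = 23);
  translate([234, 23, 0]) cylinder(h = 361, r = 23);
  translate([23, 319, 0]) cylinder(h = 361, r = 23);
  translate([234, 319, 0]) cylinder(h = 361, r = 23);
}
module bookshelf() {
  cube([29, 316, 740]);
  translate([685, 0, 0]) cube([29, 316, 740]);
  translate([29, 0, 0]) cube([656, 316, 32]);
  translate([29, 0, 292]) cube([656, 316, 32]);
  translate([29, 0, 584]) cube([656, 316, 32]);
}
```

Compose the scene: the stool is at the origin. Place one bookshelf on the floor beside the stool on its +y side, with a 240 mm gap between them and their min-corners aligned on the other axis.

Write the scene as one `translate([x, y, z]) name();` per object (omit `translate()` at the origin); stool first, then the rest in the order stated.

stool();
translate([0, 582, 0]) bookshelf();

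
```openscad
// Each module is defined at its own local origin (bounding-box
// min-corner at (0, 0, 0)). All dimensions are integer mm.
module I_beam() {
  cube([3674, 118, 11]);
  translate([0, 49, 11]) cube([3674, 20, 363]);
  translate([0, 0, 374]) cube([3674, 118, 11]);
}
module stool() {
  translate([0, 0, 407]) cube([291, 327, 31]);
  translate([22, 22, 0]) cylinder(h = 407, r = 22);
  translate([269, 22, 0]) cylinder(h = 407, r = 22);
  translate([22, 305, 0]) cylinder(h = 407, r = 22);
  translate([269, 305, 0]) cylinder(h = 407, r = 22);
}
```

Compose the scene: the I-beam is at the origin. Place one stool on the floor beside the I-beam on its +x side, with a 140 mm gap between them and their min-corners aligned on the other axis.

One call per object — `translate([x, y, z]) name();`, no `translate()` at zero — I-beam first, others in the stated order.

I_beam();
translate([3814, 0, 0]) stool();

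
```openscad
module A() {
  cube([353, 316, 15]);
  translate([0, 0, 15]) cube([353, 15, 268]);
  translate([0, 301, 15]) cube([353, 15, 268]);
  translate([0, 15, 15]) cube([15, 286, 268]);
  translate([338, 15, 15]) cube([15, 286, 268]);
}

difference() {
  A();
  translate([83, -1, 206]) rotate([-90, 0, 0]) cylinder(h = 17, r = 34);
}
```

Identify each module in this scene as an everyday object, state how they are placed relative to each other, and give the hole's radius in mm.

A is an open box. The open box has a circular hole through its front wall. The hole's radius is 34 mm.

The subtracted cylinder has r = 34 mm.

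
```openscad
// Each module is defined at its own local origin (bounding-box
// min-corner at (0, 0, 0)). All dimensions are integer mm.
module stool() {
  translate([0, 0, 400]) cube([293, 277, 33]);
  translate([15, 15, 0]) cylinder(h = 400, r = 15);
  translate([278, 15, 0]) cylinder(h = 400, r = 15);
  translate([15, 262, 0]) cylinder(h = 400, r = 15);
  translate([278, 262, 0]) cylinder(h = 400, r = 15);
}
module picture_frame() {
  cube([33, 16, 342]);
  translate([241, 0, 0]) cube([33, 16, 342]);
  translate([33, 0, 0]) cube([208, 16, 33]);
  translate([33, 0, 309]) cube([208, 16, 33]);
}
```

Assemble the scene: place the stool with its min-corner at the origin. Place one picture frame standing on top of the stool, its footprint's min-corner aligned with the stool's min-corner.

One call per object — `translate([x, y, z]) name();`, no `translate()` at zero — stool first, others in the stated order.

stool();
translate([0, 0, 433]) picture_frame();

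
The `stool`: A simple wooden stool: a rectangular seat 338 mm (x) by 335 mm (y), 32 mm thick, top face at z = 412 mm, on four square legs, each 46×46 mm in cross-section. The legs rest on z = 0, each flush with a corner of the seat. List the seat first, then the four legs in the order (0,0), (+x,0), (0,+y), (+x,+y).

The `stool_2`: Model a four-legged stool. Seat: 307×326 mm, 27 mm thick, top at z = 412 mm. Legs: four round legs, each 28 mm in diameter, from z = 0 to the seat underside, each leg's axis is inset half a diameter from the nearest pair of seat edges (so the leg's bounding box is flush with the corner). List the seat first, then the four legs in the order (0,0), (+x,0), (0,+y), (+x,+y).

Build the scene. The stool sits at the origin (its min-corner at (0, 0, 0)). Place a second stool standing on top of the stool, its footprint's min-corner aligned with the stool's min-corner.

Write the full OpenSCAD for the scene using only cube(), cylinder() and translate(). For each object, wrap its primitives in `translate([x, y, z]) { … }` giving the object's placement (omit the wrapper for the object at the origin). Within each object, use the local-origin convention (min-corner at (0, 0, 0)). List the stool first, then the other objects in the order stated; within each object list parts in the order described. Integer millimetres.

translate([0, 0, 380]) cube([338, 335, 32]);
cube([46, 46, 380]);
translate([292, 0, 0]) cube([46, 46, 380]);
translate([0, 289, 0]) cube([46, 46, 380]);
translate([292, 289, 0]) cube([46, 46, 380]);
translate([0, 0, 412]) {
  translate([0, 0, 385]) cube([307, 326, 27]);
  translate([14, 14, 0]) cylinder(h = 385, r = 14);
  translate([293, 14, 0]) cylinder(h = 385, r = 14);
  translate([14, 312, 0]) cylinder(h = 385, r = 14);
  translate([293, 312, 0]) cylinder(h = 385, r = 14);
}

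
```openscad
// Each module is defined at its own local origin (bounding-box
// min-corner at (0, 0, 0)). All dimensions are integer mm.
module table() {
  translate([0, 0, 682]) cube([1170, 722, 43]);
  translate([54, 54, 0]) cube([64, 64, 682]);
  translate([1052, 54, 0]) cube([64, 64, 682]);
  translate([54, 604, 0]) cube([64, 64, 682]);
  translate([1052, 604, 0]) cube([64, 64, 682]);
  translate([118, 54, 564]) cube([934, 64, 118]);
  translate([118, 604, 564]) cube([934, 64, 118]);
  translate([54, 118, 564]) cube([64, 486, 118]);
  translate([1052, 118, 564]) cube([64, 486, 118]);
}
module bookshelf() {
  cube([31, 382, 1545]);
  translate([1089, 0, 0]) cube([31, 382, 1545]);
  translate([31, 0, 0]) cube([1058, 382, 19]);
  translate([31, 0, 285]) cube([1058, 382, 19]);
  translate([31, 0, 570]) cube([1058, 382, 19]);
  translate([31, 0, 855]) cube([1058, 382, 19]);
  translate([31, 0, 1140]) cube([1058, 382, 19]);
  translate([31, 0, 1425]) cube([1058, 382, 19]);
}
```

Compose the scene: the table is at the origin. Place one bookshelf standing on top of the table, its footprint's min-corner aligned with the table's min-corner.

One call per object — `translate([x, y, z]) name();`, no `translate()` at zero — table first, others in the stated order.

table();
translate([0, 0, 725]) bookshelf();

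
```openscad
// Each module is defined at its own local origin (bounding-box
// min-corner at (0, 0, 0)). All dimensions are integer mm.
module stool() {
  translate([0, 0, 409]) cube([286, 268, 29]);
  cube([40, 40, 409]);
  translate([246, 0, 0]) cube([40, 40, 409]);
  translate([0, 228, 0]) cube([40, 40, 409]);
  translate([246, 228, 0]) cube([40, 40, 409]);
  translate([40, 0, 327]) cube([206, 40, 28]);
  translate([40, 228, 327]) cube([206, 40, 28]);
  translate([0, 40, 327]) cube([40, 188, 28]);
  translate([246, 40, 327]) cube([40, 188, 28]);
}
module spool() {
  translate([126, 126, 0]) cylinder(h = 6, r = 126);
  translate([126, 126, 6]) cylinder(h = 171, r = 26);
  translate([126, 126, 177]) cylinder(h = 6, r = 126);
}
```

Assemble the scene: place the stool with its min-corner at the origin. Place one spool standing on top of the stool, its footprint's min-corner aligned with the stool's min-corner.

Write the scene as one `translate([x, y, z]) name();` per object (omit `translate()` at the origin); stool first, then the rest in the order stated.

stool();
translate([0, 0, 438]) spool();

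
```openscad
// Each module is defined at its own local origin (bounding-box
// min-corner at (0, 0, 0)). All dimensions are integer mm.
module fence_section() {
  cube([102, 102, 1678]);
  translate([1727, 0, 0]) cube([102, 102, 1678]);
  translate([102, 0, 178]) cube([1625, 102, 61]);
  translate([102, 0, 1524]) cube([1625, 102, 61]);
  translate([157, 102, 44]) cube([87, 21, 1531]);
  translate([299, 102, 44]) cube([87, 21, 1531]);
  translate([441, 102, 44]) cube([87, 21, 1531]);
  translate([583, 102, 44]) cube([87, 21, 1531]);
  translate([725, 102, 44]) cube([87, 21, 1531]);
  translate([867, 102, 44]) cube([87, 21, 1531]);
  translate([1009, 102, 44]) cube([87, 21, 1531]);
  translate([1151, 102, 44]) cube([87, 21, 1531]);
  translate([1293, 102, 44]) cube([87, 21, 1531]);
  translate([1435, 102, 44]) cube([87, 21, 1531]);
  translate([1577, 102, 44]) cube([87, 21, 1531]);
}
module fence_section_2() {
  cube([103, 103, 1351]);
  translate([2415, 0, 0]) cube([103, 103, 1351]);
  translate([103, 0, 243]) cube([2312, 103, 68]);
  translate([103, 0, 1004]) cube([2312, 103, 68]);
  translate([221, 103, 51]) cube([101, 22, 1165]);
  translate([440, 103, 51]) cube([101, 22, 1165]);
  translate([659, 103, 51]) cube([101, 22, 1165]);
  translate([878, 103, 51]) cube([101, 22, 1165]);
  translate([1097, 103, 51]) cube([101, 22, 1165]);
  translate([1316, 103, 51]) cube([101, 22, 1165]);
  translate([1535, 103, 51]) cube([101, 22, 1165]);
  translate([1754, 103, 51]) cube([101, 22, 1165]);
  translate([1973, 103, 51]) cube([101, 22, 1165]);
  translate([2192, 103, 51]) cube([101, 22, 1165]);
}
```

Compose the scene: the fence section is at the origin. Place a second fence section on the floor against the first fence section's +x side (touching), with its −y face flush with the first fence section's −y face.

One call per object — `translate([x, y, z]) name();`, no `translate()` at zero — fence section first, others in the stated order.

fence_section();
translate([1829, 0, 0]) fence_section_2();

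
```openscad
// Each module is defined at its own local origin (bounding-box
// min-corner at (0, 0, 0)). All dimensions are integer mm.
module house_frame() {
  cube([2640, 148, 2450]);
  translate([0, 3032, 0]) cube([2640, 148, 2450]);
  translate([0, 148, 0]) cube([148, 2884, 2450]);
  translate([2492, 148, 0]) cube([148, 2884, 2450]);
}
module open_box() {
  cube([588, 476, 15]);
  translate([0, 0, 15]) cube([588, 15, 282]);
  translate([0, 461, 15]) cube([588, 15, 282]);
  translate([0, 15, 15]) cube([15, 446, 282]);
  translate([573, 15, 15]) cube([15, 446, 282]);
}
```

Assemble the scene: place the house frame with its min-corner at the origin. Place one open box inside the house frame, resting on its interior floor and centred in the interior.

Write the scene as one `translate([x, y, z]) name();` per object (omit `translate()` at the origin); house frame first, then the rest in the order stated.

house_frame();
translate([1026, 1352, 0]) open_box();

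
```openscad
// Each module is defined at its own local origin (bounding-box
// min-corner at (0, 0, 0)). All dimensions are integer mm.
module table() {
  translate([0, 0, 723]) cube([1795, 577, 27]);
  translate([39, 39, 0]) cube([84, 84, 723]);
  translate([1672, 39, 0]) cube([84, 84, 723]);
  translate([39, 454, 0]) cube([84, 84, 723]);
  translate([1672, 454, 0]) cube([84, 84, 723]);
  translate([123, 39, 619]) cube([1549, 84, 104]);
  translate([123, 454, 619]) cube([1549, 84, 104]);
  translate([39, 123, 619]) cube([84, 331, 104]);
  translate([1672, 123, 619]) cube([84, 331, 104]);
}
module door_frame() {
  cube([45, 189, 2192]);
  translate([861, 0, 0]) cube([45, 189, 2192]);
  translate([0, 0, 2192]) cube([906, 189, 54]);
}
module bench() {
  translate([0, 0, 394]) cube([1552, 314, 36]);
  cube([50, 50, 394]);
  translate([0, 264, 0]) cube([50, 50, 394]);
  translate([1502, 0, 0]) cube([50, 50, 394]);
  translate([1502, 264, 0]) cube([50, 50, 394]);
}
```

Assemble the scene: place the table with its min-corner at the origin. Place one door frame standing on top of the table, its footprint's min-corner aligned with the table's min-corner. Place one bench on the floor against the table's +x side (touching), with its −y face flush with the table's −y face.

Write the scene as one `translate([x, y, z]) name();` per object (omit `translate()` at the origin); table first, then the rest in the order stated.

table();
translate([0, 0, 750]) door_frame();
translate([1795, 0, 0]) bench();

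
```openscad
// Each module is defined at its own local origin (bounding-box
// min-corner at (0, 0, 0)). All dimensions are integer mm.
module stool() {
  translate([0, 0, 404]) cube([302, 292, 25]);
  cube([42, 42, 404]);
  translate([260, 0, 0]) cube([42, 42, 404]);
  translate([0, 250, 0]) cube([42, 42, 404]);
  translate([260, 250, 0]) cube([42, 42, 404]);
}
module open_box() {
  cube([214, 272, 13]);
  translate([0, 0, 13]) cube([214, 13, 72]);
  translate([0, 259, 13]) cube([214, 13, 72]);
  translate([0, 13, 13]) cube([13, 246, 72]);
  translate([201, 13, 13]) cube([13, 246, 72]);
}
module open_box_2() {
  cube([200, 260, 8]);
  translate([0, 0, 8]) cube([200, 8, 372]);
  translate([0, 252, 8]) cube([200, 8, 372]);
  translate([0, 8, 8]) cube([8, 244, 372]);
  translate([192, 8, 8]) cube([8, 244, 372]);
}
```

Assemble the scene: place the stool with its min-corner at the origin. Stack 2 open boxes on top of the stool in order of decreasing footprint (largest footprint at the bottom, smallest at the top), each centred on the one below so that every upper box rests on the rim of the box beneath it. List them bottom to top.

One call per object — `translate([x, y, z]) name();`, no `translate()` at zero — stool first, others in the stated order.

stool();
translate([44, 10, 429]) open_box();
translate([51, 16, 514]) open_box_2();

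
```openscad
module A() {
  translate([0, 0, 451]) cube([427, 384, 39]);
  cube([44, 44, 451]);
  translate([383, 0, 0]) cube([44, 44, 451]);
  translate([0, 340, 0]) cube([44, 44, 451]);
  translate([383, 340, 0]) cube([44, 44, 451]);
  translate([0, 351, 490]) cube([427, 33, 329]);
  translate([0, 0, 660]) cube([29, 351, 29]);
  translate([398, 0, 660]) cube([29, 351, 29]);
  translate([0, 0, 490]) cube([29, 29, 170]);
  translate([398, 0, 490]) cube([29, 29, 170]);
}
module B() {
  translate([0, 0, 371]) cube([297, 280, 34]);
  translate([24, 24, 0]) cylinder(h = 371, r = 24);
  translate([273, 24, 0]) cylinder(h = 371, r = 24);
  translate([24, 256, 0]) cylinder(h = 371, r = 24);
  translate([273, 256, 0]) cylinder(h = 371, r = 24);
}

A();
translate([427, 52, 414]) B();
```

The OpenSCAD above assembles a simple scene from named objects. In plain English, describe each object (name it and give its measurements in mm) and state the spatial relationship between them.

A is a chair. The seat is a 427×384×39 mm slab with its top at z = 490 mm, on four 44×44 mm corner legs (flush with the seat edges, standing on z = 0). A flat backrest 33 mm thick, 329 mm tall, spans the full seat width and rises from the seat top along its +y edge, rear face flush with the rear of the seat. Two armrests of 29×29 mm section run along each side from the seat's front edge to the front of the backrest, top faces 199 mm above the seat top and outer faces flush with the seat's x-edges; a 29×29 mm post under the front of each armrest stands on the seat at the front corner.

B is a four-legged stool. The seat is a 297×280×34 mm slab whose top surface is at z = 405 mm; four round legs, each 48 mm in diameter, run from the floor (z = 0) to the underside of the seat, each leg's axis is inset half a diameter from the nearest pair of seat edges (so the leg's bounding box is flush with the corner).

The stool is beside the chair with their tops flush at z = 819.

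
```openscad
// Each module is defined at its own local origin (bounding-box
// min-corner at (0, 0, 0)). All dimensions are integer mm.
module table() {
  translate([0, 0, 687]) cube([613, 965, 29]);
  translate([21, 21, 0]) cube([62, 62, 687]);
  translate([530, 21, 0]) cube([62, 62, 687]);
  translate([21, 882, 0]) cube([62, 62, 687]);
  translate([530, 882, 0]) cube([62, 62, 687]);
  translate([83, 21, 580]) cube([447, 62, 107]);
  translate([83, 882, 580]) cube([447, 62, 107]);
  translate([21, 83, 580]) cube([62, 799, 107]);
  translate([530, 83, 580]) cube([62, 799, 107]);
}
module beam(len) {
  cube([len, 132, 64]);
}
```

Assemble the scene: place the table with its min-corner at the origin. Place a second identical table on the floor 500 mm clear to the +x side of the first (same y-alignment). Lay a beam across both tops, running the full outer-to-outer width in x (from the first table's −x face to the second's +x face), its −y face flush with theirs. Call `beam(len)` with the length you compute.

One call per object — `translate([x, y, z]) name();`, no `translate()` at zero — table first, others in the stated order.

table();
translate([1113, 0, 0]) table();
translate([0, 0, 716]) beam(1726);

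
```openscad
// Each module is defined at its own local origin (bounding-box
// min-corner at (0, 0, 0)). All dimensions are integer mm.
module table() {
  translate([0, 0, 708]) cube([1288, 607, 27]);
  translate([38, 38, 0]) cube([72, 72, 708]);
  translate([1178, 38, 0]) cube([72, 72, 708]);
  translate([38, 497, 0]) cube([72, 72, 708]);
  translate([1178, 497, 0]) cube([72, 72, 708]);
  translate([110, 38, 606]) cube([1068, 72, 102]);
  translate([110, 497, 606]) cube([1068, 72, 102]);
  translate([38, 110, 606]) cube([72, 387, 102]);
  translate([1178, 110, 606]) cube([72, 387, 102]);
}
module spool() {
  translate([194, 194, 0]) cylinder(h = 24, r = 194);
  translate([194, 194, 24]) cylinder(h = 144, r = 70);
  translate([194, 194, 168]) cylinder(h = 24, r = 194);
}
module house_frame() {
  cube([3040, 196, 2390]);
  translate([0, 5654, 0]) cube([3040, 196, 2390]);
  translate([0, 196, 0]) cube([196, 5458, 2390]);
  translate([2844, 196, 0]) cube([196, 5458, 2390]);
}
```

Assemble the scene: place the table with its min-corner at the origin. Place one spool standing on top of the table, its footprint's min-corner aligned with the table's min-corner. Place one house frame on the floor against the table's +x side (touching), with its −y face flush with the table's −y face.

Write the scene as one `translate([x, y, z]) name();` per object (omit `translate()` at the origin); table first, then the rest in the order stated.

table();
translate([0, 0, 735]) spool();
translate([1288, 0, 0]) house_frame();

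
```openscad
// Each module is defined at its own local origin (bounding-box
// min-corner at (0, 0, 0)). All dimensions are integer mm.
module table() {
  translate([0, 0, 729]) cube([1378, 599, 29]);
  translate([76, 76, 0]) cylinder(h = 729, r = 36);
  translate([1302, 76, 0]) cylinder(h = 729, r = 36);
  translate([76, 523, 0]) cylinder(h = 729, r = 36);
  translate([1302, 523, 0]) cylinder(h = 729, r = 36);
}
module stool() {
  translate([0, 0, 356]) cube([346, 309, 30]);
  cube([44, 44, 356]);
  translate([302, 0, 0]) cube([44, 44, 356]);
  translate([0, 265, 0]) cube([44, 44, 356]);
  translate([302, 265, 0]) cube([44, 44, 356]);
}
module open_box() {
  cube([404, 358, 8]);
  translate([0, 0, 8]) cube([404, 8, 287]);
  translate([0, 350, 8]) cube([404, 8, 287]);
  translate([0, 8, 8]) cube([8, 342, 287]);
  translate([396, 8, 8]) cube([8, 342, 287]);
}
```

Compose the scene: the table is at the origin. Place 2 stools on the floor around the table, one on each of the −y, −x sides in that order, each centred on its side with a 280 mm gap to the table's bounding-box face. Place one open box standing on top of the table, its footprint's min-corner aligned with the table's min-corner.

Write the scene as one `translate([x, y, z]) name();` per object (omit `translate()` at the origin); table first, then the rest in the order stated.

table();
translate([516, -589, 0]) stool();
translate([-626, 145, 0]) stool();
translate([0, 0, 758]) open_box();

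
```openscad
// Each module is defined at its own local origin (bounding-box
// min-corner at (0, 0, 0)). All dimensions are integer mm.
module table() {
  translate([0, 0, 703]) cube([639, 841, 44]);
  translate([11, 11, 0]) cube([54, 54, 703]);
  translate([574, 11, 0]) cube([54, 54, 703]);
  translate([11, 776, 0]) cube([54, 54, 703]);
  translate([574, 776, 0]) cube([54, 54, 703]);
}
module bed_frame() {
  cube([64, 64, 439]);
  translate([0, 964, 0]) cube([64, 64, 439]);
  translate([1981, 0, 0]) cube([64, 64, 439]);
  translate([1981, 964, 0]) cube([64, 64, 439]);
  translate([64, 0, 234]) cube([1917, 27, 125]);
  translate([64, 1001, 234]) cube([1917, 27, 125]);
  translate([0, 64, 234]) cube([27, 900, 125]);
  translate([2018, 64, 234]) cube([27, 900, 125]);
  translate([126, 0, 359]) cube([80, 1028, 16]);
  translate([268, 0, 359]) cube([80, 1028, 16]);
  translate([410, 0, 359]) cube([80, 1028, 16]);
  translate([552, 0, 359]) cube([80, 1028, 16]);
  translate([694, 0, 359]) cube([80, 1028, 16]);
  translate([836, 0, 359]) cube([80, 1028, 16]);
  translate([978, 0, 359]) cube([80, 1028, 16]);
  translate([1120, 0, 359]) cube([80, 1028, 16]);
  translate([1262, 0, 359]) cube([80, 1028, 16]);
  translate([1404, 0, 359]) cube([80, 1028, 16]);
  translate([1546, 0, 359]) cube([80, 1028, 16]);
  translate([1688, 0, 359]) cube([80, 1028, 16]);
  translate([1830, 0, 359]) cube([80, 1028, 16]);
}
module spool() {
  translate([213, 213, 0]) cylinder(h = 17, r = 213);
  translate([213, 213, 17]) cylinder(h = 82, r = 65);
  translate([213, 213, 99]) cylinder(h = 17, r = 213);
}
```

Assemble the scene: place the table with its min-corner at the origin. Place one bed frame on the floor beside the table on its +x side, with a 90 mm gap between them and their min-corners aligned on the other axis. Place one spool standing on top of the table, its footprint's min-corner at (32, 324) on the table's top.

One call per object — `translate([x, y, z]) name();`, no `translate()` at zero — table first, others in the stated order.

table();
translate([729, 0, 0]) bed_frame();
translate([32, 324, 747]) spool();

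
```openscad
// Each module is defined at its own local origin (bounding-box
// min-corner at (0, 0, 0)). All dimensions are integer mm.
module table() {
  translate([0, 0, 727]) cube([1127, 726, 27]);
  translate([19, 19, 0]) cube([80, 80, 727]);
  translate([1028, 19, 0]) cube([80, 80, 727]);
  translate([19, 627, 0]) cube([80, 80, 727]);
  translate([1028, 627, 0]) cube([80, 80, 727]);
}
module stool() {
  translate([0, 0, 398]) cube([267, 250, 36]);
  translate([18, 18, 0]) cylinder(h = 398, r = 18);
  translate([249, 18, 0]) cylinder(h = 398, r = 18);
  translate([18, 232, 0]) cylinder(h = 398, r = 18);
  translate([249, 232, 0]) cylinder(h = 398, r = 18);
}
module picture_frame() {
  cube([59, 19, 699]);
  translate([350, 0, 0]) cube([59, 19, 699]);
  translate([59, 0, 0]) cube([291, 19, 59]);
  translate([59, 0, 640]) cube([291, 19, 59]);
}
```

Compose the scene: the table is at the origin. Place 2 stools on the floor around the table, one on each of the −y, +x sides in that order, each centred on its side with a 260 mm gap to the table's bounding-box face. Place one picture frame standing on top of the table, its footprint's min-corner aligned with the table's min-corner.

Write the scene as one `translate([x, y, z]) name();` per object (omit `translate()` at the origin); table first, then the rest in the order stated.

table();
translate([430, -510, 0]) stool();
translate([1387, 238, 0]) stool();
translate([0, 0, 754]) picture_frame();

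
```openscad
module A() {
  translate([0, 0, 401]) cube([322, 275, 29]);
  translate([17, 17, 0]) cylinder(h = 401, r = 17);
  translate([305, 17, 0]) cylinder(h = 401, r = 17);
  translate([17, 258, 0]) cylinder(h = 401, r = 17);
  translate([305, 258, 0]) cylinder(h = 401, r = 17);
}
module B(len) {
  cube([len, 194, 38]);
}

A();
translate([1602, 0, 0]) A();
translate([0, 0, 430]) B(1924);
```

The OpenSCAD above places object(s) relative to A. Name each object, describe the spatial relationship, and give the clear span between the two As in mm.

A is a stool. B is a beam. A beam spans the tops of two stools. The clear span between the two stools is 1280 mm.

Second stool starts at x = 1602; first ends at x = 322; clear span = 1602 − 322 = 1280 mm.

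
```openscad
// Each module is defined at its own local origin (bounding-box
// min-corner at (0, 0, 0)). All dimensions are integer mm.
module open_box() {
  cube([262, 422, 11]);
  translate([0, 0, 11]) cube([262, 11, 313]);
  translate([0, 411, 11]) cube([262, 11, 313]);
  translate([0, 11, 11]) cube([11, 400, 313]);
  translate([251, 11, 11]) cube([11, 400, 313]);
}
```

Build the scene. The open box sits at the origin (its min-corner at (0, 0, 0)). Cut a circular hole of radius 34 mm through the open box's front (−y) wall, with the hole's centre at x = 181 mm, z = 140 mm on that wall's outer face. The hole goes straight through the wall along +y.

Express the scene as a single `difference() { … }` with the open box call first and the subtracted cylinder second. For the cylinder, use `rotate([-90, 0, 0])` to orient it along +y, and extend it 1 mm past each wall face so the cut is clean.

difference() {
  open_box();
  translate([181, -1, 140]) rotate([-90, 0, 0]) cylinder(h = 13, r = 34);
}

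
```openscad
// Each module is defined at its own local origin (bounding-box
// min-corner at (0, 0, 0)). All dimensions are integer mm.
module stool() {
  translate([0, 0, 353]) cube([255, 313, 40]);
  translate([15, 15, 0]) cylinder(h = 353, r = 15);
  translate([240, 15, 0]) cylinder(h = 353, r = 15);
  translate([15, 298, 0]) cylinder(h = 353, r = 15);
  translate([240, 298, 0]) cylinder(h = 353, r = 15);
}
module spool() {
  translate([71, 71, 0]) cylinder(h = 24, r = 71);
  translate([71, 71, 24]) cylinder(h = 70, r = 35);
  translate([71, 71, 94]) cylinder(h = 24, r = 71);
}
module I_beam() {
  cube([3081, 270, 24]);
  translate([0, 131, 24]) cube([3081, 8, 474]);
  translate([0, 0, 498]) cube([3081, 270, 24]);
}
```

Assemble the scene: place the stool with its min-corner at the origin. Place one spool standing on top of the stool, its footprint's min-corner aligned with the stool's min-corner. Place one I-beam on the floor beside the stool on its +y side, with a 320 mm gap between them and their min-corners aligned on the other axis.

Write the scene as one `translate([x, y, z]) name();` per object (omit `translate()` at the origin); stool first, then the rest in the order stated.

stool();
translate([0, 0, 393]) spool();
translate([0, 633, 0]) I_beam();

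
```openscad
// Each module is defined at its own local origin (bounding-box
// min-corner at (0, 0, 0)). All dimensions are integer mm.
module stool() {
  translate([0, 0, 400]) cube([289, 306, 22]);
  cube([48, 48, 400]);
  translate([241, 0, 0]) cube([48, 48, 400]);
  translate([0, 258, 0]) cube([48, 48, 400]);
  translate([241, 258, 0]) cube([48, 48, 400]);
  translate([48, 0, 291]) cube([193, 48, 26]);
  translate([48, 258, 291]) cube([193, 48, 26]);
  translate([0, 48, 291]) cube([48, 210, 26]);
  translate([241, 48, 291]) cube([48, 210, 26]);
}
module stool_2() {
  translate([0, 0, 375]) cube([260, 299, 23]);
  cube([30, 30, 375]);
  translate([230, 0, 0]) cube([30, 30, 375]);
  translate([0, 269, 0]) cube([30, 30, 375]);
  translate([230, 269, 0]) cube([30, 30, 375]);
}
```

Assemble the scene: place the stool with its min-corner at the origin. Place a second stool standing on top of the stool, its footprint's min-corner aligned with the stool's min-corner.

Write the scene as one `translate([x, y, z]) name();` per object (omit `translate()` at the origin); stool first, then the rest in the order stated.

stool();
translate([0, 0, 422]) stool_2();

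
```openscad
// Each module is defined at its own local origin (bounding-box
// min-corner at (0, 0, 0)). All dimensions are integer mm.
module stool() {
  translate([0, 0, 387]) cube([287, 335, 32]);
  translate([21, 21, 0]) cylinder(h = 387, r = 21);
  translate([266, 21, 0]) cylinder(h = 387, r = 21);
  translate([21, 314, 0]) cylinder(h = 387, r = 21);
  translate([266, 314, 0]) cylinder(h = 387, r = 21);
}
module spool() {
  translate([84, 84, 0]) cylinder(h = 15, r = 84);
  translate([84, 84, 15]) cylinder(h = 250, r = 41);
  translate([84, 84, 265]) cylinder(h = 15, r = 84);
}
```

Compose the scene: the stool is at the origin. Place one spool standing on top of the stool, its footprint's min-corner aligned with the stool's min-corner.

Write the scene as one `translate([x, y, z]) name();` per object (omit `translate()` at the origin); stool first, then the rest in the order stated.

stool();
translate([0, 0, 419]) spool();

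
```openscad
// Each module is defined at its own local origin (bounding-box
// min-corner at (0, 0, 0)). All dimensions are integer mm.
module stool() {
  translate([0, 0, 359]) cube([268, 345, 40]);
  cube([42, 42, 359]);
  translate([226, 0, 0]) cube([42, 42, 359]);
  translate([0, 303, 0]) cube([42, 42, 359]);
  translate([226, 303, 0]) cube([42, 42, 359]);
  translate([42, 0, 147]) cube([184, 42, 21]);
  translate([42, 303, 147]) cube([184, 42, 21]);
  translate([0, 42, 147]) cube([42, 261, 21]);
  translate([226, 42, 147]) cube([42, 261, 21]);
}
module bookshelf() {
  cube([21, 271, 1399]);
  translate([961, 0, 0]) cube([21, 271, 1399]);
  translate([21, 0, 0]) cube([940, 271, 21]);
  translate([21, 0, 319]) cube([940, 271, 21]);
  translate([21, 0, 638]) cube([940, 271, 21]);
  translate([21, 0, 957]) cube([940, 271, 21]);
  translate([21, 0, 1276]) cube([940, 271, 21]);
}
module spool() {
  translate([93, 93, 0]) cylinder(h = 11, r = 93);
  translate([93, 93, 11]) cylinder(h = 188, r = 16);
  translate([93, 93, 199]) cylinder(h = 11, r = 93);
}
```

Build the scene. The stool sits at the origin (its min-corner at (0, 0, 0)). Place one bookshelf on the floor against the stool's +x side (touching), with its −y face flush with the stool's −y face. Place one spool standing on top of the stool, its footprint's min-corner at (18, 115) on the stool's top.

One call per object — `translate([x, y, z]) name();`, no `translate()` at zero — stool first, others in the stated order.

stool();
translate([268, 0, 0]) bookshelf();
translate([18, 115, 399]) spool();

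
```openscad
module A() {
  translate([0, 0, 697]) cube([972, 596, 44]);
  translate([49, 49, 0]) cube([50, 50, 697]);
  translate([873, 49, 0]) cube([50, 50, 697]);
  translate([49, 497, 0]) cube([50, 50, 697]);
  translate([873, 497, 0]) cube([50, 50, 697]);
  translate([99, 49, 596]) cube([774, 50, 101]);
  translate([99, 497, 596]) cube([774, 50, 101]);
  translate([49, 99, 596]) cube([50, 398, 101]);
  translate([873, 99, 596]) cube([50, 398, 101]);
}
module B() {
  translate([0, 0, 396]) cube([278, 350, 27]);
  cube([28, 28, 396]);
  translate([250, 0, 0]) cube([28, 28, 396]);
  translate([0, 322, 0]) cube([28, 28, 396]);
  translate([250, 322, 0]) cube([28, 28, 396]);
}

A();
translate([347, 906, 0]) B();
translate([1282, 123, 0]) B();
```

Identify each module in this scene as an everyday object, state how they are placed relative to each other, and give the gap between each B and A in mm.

A is a table. B is a stool. Two stools sit around the table at the +y, +x sides. The gap between each stool and the table is 310 mm.

Each stool's nearest face is 310 mm from the table's bounding box.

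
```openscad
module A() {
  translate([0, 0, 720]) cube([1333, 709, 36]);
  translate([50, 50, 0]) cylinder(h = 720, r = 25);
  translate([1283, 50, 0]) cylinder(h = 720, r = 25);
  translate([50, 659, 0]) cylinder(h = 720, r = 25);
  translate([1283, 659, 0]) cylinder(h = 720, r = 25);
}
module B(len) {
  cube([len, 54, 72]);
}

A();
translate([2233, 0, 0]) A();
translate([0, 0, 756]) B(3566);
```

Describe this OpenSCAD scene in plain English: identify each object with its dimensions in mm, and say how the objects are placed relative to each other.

A is a table: top 1333 mm (x) × 709 mm (y), 36 mm thick, upper face at z = 756 mm, on four round legs of 50 mm diameter, each leg's bounding box inset 25 mm from the nearest pair of top edges, running from z = 0 to the bottom of the top.

B is a rectangular beam 3566 mm long (x), 54 mm deep (y), 72 mm thick (z).

The beam spans the tops of two tables placed 900 mm apart, resting at z = 756 mm.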